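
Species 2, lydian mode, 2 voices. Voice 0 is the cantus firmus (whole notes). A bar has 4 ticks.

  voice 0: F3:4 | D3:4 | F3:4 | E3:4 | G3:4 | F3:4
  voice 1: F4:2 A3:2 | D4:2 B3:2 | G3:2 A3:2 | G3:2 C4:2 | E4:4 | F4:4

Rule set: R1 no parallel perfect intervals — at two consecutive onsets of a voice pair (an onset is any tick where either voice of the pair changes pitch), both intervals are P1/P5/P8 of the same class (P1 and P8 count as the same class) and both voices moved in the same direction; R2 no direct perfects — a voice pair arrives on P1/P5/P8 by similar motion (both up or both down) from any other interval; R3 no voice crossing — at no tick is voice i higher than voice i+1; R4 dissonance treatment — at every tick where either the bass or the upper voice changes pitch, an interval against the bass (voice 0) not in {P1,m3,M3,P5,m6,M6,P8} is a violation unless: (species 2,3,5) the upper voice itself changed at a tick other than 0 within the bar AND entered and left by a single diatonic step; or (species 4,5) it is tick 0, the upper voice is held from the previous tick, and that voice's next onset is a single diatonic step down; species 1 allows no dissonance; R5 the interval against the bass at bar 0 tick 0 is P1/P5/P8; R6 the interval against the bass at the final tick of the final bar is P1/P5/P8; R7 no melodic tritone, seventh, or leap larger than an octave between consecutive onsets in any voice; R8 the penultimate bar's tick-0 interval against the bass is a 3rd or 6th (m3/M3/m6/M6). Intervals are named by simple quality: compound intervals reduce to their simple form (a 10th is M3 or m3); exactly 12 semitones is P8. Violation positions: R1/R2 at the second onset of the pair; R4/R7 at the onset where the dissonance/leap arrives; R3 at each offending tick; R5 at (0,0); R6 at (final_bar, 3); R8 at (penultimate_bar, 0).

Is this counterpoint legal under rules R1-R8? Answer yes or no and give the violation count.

No (1 violations)

bar 0: v0=F3 v1=F4 (P8)
bar 1: v0=D3 v1=D4 (P8)
bar 2: v0=F3 v1=G3 (M2)
bar 3: v0=E3 v1=G3 (m3)
bar 4: v0=G3 v1=E4 (M6)
bar 5: v0=F3 v1=F4 (P8)
  R4 @ bar2.0: F3/G3 M2 untreated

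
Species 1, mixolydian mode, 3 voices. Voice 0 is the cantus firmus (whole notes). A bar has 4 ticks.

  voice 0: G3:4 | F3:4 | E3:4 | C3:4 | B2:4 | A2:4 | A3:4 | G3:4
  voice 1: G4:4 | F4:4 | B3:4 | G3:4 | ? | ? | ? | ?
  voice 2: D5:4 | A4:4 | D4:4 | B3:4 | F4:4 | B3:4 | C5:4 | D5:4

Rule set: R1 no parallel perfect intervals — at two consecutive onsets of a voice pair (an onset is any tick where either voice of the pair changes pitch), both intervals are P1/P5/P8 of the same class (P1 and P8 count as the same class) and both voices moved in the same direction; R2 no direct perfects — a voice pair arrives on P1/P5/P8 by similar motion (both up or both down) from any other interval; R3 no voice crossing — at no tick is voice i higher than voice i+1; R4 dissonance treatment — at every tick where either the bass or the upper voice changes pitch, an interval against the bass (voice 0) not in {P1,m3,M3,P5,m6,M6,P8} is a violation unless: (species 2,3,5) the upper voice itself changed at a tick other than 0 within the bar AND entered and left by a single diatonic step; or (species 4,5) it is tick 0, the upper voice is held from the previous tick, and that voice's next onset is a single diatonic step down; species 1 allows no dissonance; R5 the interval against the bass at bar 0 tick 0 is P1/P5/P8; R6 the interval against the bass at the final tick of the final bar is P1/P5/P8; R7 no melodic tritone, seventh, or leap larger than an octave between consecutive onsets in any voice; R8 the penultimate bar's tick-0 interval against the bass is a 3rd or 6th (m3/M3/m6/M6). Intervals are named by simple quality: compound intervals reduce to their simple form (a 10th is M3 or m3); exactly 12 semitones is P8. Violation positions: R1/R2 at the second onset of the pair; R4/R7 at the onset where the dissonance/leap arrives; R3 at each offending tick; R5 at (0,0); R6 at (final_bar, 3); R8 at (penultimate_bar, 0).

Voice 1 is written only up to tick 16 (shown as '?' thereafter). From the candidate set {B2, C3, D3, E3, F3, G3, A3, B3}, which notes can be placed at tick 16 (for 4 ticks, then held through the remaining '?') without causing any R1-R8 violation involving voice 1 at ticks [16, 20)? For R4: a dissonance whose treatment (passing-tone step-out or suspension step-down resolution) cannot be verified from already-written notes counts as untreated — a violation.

B2: violates R2
C3: violates R4
D3: legal
E3: violates R4
F3: violates R4
G3: legal
A3: violates R4
B3: legal

{B3, D3, G3}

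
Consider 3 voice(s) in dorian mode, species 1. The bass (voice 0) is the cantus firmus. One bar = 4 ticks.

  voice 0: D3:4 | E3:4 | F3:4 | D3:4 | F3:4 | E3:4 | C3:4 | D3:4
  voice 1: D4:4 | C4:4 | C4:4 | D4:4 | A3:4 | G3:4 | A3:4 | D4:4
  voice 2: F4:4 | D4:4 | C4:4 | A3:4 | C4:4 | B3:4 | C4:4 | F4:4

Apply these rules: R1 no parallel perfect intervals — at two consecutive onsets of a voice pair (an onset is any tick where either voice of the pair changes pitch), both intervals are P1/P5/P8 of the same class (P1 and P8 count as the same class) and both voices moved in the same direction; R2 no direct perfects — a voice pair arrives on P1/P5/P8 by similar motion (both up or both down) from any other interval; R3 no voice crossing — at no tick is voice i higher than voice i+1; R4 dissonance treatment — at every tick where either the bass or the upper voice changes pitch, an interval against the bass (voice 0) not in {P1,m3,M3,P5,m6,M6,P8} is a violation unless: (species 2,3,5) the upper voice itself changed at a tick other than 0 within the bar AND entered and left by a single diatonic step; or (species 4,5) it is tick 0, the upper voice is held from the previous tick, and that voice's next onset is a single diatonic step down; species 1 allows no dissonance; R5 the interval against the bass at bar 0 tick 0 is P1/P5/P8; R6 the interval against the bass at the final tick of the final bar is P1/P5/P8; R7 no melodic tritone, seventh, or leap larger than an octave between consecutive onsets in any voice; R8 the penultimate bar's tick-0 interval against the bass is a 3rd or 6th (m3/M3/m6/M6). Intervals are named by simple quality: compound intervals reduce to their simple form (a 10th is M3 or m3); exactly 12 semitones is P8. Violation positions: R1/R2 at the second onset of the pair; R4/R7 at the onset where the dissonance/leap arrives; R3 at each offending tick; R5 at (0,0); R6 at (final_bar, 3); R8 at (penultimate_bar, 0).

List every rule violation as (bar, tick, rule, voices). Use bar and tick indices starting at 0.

bar 0: v0=D3 v1=D4 v2=F4 downbeat m3
bar 1: v0=E3 v1=C4 v2=D4 downbeat m7
bar 2: v0=F3 v1=C4 v2=C4 downbeat P5
bar 3: v0=D3 v1=D4 v2=A3 downbeat P5
bar 4: v0=F3 v1=A3 v2=C4 downbeat P5
bar 5: v0=E3 v1=G3 v2=B3 downbeat P5
bar 6: v0=C3 v1=A3 v2=C4 downbeat P8
bar 7: v0=D3 v1=D4 v2=F4 downbeat m3
  -> R5 @ bar 0 tick 0 v(0, 2): opens on m3
  -> R4 @ bar 1 tick 0 v(0, 2): E3/D4 m7 untreated
  -> R1 @ bar 3 tick 0 v(0, 2): F3/C4 P5 -> D3/A3 P5 similar
  -> R3 @ bar 3 tick 0 v(1, 2): D4 above A3
  -> R3 @ bar 3 tick 1 v(1, 2): D4 above A3
  -> R3 @ bar 3 tick 2 v(1, 2): D4 above A3
  -> R3 @ bar 3 tick 3 v(1, 2): D4 above A3
  -> R1 @ bar 4 tick 0 v(0, 2): D3/A3 P5 -> F3/C4 P5 similar
  -> R1 @ bar 5 tick 0 v(0, 2): F3/C4 P5 -> E3/B3 P5 similar
  -> R8 @ bar 6 tick 0 v(0, 2): penult P8 not 3rd/6th
  -> R2 @ bar 7 tick 0 v(0, 1): C3/A3 M6 -> D3/D4 P8 similar
  -> R6 @ bar 7 tick 3 v(0, 2): closes on m3

(0, 0, R5, (0, 2))
(1, 0, R4, (0, 2))
(3, 0, R1, (0, 2))
(3, 0, R3, (1, 2))
(3, 1, R3, (1, 2))
(3, 2, R3, (1, 2))
(3, 3, R3, (1, 2))
(4, 0, R1, (0, 2))
(5, 0, R1, (0, 2))
(6, 0, R8, (0, 2))
(7, 0, R2, (0, 1))
(7, 3, R6, (0, 2))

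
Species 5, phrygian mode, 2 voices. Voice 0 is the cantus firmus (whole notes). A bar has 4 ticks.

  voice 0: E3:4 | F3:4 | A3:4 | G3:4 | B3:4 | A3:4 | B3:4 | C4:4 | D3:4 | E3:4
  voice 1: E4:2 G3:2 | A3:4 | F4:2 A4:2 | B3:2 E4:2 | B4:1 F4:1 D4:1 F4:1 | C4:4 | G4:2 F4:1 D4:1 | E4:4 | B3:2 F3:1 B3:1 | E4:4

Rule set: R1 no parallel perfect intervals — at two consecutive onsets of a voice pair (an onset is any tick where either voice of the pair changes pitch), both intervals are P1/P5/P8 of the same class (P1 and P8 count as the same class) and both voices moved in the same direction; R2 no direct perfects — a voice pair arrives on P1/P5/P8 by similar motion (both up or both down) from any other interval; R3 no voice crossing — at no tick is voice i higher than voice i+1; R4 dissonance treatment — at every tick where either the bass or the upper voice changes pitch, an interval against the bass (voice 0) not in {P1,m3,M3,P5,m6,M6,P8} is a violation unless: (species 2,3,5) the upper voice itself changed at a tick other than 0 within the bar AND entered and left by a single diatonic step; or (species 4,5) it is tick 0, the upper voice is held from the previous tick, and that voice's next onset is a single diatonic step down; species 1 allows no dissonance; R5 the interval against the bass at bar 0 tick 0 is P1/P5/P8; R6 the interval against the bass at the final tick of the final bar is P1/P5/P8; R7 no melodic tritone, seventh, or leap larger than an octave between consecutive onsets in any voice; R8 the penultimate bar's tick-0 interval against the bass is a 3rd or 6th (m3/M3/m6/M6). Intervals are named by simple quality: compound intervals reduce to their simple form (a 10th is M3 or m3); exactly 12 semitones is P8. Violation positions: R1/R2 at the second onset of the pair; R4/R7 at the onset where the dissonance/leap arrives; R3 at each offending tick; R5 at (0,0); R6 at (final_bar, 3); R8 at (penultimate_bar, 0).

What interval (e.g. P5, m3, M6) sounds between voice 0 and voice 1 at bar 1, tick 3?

voice 0=F3 voice 1=A3 -> M3

M3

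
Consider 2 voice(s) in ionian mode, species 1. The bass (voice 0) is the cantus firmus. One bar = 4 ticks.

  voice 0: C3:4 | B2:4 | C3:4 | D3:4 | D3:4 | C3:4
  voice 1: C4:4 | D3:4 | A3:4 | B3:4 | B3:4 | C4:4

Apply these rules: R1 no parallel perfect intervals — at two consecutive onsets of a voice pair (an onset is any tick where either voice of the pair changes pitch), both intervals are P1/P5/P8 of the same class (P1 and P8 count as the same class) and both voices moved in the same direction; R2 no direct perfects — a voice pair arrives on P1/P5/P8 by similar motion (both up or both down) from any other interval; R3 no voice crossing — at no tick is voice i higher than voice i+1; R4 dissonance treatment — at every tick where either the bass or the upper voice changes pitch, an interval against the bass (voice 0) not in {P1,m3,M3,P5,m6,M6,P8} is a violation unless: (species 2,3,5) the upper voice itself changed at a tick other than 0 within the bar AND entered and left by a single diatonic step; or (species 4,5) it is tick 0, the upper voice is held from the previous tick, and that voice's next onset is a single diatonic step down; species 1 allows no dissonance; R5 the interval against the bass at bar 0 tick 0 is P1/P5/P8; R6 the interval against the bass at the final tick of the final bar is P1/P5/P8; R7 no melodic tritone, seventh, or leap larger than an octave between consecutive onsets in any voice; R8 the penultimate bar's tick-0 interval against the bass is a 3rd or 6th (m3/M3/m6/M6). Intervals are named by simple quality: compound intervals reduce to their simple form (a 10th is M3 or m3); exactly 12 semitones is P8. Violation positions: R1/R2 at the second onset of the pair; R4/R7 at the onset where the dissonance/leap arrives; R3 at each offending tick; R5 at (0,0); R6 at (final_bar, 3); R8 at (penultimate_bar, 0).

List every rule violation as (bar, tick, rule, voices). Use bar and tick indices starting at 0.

bar 0: v0=C3 v1=C4 downbeat P8
bar 1: v0=B2 v1=D3 downbeat m3
bar 2: v0=C3 v1=A3 downbeat M6
bar 3: v0=D3 v1=B3 downbeat M6
bar 4: v0=D3 v1=B3 downbeat M6
bar 5: v0=C3 v1=C4 downbeat P8
  -> R7 @ bar 1 tick 0 v(1,): C4->D3 leap 10st

(1, 0, R7, (1,))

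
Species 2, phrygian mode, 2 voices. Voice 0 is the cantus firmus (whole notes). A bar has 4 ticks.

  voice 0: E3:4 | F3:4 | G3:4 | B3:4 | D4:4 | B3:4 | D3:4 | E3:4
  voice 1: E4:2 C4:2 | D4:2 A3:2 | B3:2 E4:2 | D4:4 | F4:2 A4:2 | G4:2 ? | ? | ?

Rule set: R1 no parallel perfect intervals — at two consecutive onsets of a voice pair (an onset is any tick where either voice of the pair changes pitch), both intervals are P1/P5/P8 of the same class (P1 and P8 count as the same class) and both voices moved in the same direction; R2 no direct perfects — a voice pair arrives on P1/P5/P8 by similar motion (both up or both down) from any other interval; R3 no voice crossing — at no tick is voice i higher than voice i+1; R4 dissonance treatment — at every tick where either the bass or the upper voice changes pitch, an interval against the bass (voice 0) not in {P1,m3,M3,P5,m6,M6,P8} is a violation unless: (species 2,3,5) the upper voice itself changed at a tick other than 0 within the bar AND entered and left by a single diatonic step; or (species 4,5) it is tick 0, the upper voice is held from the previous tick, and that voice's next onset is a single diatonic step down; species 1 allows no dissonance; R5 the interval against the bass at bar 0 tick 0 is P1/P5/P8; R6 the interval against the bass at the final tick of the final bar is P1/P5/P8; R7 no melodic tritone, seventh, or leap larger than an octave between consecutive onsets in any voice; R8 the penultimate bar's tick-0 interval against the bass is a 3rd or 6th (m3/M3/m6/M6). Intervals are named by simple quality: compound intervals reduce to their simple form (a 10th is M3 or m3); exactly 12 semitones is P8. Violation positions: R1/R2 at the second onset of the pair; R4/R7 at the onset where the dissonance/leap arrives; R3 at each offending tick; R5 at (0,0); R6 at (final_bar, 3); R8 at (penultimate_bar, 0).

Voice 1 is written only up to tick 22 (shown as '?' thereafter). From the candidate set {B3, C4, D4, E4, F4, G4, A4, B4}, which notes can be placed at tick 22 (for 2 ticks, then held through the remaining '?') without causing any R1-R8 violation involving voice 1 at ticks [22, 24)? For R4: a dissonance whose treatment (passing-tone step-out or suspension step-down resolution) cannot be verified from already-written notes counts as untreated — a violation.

{B3, B4, D4, G4}

B3: legal
C4: violates R4
D4: legal
E4: violates R4
F4: violates R4
G4: legal
A4: violates R4
B4: legal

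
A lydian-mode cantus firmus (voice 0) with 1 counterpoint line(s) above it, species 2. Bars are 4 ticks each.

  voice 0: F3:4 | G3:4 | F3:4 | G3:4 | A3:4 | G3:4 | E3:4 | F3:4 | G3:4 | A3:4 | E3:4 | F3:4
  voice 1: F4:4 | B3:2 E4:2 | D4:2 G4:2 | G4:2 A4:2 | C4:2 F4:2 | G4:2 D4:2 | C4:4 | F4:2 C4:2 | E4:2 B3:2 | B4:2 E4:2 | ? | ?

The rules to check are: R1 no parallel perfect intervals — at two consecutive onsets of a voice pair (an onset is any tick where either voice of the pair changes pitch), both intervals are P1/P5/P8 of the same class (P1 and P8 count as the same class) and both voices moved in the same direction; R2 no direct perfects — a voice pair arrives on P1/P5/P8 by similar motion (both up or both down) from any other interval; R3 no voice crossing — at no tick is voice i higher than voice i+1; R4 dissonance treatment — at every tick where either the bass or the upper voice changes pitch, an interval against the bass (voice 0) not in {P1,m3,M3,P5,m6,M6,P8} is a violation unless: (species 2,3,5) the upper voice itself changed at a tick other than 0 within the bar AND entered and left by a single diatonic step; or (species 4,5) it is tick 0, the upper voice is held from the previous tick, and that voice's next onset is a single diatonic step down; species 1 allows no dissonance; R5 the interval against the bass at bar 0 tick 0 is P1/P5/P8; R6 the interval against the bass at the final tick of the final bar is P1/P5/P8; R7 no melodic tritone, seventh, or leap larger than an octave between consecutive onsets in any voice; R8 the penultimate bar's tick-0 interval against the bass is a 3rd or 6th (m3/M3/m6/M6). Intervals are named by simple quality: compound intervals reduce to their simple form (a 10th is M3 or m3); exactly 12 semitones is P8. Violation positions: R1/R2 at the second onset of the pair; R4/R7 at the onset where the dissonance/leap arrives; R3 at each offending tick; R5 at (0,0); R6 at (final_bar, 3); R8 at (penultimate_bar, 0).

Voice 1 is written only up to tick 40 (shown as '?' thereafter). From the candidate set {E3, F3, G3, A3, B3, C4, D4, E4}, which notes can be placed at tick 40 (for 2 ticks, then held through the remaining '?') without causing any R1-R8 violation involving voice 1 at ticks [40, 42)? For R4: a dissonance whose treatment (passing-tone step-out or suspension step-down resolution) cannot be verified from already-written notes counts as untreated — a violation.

E3: violates R2,R8
F3: violates R4,R7,R8
G3: legal
A3: violates R4,R8
B3: violates R1,R8
C4: legal
D4: violates R4,R8
E4: violates R8

{C4, G3}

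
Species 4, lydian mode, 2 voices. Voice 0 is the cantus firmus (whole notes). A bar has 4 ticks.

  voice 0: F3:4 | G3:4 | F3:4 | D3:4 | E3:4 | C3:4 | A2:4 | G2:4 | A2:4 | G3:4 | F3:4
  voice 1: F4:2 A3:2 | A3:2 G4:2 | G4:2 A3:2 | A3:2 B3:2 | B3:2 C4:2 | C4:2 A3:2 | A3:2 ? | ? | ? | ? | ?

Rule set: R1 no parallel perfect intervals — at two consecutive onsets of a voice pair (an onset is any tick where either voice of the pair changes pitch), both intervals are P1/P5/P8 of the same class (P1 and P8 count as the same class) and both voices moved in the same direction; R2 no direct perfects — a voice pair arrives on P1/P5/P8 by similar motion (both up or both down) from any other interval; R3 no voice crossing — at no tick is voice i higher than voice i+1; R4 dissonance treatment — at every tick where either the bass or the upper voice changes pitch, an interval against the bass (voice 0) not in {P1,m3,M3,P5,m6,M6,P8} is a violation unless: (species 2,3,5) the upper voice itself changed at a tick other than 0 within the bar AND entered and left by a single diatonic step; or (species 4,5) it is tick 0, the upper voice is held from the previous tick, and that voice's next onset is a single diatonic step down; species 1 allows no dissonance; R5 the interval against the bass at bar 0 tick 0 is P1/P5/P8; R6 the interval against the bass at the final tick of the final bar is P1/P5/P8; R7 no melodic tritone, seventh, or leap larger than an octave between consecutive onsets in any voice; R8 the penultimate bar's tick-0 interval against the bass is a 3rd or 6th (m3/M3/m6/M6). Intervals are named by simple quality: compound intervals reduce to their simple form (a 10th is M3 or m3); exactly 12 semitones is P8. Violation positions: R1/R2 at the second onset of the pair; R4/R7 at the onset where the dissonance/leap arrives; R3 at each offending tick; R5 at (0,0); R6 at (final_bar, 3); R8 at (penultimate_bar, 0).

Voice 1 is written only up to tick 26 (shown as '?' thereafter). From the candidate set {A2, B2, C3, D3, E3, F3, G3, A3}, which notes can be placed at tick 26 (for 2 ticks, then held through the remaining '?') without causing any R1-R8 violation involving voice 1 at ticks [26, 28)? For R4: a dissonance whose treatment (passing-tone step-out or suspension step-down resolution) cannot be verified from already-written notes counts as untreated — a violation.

A2: legal
B2: violates R4,R7
C3: legal
D3: violates R4
E3: legal
F3: legal
G3: violates R4
A3: legal

{A2, A3, C3, E3, F3}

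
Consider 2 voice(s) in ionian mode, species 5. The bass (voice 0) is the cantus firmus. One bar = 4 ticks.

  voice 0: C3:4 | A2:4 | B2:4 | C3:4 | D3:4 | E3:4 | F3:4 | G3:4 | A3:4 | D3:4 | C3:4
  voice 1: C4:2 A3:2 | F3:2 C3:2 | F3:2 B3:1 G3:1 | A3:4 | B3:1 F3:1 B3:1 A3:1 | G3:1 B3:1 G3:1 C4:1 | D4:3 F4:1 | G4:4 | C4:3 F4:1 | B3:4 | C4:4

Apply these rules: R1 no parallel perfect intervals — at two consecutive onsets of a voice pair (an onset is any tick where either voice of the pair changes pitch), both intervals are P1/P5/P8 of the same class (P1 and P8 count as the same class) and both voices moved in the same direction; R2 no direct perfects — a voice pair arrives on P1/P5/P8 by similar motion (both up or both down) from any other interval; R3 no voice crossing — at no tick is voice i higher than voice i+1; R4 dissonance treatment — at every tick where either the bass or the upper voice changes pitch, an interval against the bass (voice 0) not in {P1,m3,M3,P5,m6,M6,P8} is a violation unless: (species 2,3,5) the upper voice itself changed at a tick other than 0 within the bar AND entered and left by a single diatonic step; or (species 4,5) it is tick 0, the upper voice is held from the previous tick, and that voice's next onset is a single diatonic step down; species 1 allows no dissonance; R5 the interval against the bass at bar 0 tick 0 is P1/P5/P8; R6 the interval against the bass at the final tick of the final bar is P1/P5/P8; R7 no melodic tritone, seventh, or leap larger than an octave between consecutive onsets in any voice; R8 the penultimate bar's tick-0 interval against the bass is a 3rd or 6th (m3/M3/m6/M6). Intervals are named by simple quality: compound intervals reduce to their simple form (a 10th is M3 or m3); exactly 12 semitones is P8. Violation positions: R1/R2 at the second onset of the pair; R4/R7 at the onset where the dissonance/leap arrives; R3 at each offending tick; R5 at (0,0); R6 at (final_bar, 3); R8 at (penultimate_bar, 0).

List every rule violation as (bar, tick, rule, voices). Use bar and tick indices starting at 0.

(2, 0, R4, (0, 1))
(2, 2, R7, (1,))
(4, 1, R7, (1,))
(4, 2, R7, (1,))
(7, 0, R1, (0, 1))
(9, 0, R7, (1,))

bar 0: v0=C3 v1=C4 downbeat P8
bar 1: v0=A2 v1=F3 downbeat m6
bar 2: v0=B2 v1=F3 downbeat TT
bar 3: v0=C3 v1=A3 downbeat M6
bar 4: v0=D3 v1=B3 downbeat M6
bar 5: v0=E3 v1=G3 downbeat m3
bar 6: v0=F3 v1=D4 downbeat M6
bar 7: v0=G3 v1=G4 downbeat P8
bar 8: v0=A3 v1=C4 downbeat m3
bar 9: v0=D3 v1=B3 downbeat M6
bar 10: v0=C3 v1=C4 downbeat P8
  -> R4 @ bar 2 tick 0 v(0, 1): B2/F3 TT untreated
  -> R7 @ bar 2 tick 2 v(1,): F3->B3 leap 6st
  -> R7 @ bar 4 tick 1 v(1,): B3->F3 leap 6st
  -> R7 @ bar 4 tick 2 v(1,): F3->B3 leap 6st
  -> R1 @ bar 7 tick 0 v(0, 1): F3/F4 P8 -> G3/G4 P8 similar
  -> R7 @ bar 9 tick 0 v(1,): F4->B3 leap 6st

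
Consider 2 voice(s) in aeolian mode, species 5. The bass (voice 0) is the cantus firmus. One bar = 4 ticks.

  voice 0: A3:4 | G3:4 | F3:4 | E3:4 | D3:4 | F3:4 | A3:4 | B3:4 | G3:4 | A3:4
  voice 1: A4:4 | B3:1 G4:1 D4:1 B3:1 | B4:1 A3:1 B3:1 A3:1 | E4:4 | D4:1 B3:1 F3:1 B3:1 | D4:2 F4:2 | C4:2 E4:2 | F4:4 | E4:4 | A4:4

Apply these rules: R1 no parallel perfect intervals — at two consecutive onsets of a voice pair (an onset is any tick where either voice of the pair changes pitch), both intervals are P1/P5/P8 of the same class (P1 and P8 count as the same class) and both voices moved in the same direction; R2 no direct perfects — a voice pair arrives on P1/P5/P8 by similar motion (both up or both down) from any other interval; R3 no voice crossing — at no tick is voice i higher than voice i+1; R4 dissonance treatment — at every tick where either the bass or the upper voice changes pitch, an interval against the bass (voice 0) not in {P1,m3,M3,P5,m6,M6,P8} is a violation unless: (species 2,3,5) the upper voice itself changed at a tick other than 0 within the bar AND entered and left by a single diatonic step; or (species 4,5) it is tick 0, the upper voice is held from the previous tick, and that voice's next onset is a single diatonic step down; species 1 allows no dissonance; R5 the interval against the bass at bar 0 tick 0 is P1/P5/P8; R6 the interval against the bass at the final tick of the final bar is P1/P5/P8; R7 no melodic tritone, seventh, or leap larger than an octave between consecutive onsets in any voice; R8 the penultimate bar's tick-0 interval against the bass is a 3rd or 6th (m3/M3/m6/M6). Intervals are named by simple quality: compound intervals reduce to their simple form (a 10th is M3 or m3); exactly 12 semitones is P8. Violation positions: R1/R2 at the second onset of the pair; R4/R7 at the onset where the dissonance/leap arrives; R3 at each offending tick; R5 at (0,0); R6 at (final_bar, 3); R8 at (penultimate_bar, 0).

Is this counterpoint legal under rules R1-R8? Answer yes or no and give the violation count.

bar 0: v0=A3 v1=A4 (P8)
bar 1: v0=G3 v1=B3 (M3)
bar 2: v0=F3 v1=B4 (TT)
bar 3: v0=E3 v1=E4 (P8)
bar 4: v0=D3 v1=D4 (P8)
bar 5: v0=F3 v1=D4 (M6)
bar 6: v0=A3 v1=C4 (m3)
bar 7: v0=B3 v1=F4 (TT)
bar 8: v0=G3 v1=E4 (M6)
bar 9: v0=A3 v1=A4 (P8)
  R7 @ bar1.0: A4->B3 leap 10st
  R4 @ bar2.0: F3/B4 TT untreated
  R7 @ bar2.1: B4->A3 leap 14st
  R1 @ bar4.0: E3/E4 P8 -> D3/D4 P8 similar
  R7 @ bar4.2: B3->F3 leap 6st
  R7 @ bar4.3: F3->B3 leap 6st
  R4 @ bar7.0: B3/F4 TT untreated
  R2 @ bar9.0: G3/E4 M6 -> A3/A4 P8 similar

No (8 violations)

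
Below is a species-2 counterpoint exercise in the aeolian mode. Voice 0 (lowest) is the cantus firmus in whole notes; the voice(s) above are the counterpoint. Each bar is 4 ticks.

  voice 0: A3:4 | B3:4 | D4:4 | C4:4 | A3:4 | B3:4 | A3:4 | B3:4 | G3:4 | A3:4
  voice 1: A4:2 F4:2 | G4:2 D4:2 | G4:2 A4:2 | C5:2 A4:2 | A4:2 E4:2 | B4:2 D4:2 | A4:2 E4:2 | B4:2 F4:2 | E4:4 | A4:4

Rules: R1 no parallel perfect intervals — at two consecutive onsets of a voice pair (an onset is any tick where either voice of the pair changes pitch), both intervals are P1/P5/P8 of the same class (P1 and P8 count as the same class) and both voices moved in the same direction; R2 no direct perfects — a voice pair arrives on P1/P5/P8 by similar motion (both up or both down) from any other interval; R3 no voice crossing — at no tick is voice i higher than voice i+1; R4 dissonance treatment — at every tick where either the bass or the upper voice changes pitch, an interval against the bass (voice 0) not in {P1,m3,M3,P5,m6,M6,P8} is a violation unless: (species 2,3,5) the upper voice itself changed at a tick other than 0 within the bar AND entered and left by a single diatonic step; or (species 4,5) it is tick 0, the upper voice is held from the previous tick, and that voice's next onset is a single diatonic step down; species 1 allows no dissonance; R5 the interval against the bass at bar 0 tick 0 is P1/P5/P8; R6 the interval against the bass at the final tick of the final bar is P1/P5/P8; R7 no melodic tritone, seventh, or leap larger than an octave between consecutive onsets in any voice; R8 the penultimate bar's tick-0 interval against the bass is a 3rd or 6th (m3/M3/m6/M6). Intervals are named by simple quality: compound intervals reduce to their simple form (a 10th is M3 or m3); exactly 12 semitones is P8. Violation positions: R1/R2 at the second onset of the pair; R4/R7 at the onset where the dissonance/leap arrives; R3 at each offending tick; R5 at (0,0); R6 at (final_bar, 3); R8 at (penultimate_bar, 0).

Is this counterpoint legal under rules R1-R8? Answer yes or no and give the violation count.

bar 0: v0=A3 v1=A4 (P8)
bar 1: v0=B3 v1=G4 (m6)
bar 2: v0=D4 v1=G4 (P4)
bar 3: v0=C4 v1=C5 (P8)
bar 4: v0=A3 v1=A4 (P8)
bar 5: v0=B3 v1=B4 (P8)
bar 6: v0=A3 v1=A4 (P8)
bar 7: v0=B3 v1=B4 (P8)
bar 8: v0=G3 v1=E4 (M6)
bar 9: v0=A3 v1=A4 (P8)
  R4 @ bar2.0: D4/G4 P4 untreated
  R2 @ bar5.0: A3/E4 P5 -> B3/B4 P8 similar
  R2 @ bar7.0: A3/E4 P5 -> B3/B4 P8 similar
  R4 @ bar7.2: B3/F4 TT untreated
  R7 @ bar7.2: B4->F4 leap 6st
  R2 @ bar9.0: G3/E4 M6 -> A3/A4 P8 similar

No (6 violations)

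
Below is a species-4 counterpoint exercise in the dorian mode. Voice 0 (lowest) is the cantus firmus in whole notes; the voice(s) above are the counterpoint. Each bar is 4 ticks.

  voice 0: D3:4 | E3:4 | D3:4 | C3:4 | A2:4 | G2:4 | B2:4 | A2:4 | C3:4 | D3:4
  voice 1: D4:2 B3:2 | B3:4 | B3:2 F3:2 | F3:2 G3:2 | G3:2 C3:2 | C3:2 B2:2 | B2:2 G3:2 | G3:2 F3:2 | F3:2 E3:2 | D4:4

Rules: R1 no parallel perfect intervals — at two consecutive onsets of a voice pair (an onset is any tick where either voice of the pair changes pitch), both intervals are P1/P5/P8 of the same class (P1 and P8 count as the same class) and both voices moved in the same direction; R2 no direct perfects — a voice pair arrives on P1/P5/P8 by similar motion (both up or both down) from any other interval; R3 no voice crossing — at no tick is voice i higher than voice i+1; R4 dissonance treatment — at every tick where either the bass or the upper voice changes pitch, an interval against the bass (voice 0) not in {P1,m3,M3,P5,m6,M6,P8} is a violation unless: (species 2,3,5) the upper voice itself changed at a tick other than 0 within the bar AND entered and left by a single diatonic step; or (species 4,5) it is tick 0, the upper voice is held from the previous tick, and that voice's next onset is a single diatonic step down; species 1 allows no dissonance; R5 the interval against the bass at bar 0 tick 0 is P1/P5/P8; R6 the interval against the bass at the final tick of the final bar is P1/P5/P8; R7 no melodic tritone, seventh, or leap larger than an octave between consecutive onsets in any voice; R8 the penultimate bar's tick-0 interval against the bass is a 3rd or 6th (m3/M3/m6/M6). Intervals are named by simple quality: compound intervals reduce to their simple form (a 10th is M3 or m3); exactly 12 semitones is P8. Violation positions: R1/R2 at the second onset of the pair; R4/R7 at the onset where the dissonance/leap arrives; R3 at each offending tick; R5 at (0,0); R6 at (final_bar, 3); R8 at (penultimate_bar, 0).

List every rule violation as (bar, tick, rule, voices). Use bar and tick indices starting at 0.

(2, 2, R7, (1,))
(3, 0, R4, (0, 1))
(4, 0, R4, (0, 1))
(8, 0, R8, (0, 1))
(9, 0, R2, (0, 1))
(9, 0, R7, (1,))

bar 0: v0=D3 v1=D4 downbeat P8
bar 1: v0=E3 v1=B3 downbeat P5
bar 2: v0=D3 v1=B3 downbeat M6
bar 3: v0=C3 v1=F3 downbeat P4
bar 4: v0=A2 v1=G3 downbeat m7
bar 5: v0=G2 v1=C3 downbeat P4
bar 6: v0=B2 v1=B2 downbeat P1
bar 7: v0=A2 v1=G3 downbeat m7
bar 8: v0=C3 v1=F3 downbeat P4
bar 9: v0=D3 v1=D4 downbeat P8
  -> R7 @ bar 2 tick 2 v(1,): B3->F3 leap 6st
  -> R4 @ bar 3 tick 0 v(0, 1): C3/F3 P4 untreated
  -> R4 @ bar 4 tick 0 v(0, 1): A2/G3 m7 untreated
  -> R8 @ bar 8 tick 0 v(0, 1): penult P4 not 3rd/6th
  -> R2 @ bar 9 tick 0 v(0, 1): C3/E3 M3 -> D3/D4 P8 similar
  -> R7 @ bar 9 tick 0 v(1,): E3->D4 leap 10st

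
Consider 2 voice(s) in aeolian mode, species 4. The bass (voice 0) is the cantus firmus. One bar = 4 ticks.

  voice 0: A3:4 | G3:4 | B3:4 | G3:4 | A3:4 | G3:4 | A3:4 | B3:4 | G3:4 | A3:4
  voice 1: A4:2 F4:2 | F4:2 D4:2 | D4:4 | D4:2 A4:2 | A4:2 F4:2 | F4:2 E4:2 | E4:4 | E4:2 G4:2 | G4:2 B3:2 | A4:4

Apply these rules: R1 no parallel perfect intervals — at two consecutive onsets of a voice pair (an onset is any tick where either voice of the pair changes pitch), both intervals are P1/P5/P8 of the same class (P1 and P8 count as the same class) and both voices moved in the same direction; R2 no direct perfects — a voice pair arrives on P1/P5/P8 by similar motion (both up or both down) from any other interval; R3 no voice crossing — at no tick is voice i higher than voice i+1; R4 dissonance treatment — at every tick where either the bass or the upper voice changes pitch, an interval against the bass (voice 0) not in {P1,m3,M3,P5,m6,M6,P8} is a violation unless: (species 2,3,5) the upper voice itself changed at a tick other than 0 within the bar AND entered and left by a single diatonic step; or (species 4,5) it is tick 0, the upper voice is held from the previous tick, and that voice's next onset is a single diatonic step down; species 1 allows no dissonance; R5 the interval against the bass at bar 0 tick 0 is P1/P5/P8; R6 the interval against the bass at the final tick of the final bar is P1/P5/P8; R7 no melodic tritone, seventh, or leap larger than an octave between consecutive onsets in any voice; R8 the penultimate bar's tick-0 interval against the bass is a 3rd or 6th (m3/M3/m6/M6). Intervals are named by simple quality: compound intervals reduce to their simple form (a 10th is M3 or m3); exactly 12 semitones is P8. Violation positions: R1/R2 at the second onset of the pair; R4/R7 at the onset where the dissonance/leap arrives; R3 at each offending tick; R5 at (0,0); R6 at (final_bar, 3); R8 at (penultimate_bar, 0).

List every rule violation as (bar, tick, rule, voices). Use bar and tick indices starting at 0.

bar 0: v0=A3 v1=A4 downbeat P8
bar 1: v0=G3 v1=F4 downbeat m7
bar 2: v0=B3 v1=D4 downbeat m3
bar 3: v0=G3 v1=D4 downbeat P5
bar 4: v0=A3 v1=A4 downbeat P8
bar 5: v0=G3 v1=F4 downbeat m7
bar 6: v0=A3 v1=E4 downbeat P5
bar 7: v0=B3 v1=E4 downbeat P4
bar 8: v0=G3 v1=G4 downbeat P8
bar 9: v0=A3 v1=A4 downbeat P8
  -> R4 @ bar 1 tick 0 v(0, 1): G3/F4 m7 untreated
  -> R4 @ bar 3 tick 2 v(0, 1): G3/A4 M2 untreated
  -> R4 @ bar 7 tick 0 v(0, 1): B3/E4 P4 untreated
  -> R8 @ bar 8 tick 0 v(0, 1): penult P8 not 3rd/6th
  -> R2 @ bar 9 tick 0 v(0, 1): G3/B3 M3 -> A3/A4 P8 similar
  -> R7 @ bar 9 tick 0 v(1,): B3->A4 leap 10st

(1, 0, R4, (0, 1))
(3, 2, R4, (0, 1))
(7, 0, R4, (0, 1))
(8, 0, R8, (0, 1))
(9, 0, R2, (0, 1))
(9, 0, R7, (1,))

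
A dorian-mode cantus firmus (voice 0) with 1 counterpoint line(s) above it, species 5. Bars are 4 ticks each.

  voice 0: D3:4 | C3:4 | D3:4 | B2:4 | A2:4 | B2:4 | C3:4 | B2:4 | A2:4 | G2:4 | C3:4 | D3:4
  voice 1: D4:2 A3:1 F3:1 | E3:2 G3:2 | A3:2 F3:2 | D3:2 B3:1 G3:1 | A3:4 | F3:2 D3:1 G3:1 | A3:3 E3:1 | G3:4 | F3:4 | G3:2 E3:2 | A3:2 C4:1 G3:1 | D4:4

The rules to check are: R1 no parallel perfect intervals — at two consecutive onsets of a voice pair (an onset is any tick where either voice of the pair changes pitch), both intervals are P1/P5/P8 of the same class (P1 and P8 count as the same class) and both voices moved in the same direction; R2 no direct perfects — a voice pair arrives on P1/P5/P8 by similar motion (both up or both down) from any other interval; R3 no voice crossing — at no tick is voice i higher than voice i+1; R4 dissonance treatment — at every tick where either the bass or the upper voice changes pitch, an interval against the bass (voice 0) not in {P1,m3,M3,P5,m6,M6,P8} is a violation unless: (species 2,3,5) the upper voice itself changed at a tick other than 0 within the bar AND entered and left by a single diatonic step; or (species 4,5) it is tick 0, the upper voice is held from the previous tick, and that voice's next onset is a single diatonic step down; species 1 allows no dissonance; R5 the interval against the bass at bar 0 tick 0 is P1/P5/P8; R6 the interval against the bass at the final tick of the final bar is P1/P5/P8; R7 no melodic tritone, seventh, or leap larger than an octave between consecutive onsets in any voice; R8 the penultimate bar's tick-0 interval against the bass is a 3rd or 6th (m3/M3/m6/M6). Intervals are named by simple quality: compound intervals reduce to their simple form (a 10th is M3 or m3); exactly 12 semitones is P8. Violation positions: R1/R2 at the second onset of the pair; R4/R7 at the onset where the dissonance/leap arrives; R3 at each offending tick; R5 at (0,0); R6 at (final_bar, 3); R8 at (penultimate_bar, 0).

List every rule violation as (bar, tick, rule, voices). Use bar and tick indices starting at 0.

bar 0: v0=D3 v1=D4 downbeat P8
bar 1: v0=C3 v1=E3 downbeat M3
bar 2: v0=D3 v1=A3 downbeat P5
bar 3: v0=B2 v1=D3 downbeat m3
bar 4: v0=A2 v1=A3 downbeat P8
bar 5: v0=B2 v1=F3 downbeat TT
bar 6: v0=C3 v1=A3 downbeat M6
bar 7: v0=B2 v1=G3 downbeat m6
bar 8: v0=A2 v1=F3 downbeat m6
bar 9: v0=G2 v1=G3 downbeat P8
bar 10: v0=C3 v1=A3 downbeat M6
bar 11: v0=D3 v1=D4 downbeat P8
  -> R1 @ bar 2 tick 0 v(0, 1): C3/G3 P5 -> D3/A3 P5 similar
  -> R4 @ bar 5 tick 0 v(0, 1): B2/F3 TT untreated
  -> R2 @ bar 11 tick 0 v(0, 1): C3/G3 P5 -> D3/D4 P8 similar

(2, 0, R1, (0, 1))
(5, 0, R4, (0, 1))
(11, 0, R2, (0, 1))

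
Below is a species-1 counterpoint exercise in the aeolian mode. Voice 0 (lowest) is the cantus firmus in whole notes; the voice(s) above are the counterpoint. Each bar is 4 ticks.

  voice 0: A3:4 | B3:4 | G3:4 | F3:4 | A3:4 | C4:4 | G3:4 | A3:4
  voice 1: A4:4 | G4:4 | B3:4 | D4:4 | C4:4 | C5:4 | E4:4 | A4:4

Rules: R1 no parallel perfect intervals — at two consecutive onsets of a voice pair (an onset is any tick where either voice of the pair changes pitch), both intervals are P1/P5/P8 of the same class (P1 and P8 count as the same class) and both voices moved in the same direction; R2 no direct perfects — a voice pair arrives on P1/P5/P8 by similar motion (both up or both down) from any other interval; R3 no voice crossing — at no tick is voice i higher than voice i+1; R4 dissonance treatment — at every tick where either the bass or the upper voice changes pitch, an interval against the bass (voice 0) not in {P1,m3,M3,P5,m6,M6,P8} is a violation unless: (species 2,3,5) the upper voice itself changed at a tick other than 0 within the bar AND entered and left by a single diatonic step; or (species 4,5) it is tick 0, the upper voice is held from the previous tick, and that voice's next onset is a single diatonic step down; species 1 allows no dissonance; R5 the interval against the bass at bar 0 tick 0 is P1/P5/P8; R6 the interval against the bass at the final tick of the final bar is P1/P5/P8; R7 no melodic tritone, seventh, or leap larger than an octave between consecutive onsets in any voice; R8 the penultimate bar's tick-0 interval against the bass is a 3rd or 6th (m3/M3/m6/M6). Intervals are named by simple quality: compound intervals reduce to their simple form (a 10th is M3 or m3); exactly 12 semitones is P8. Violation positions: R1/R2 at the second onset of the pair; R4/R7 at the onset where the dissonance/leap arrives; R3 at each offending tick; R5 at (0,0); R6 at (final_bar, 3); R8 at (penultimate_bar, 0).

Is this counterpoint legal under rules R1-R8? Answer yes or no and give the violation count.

bar 0: v0=A3 v1=A4 (P8)
bar 1: v0=B3 v1=G4 (m6)
bar 2: v0=G3 v1=B3 (M3)
bar 3: v0=F3 v1=D4 (M6)
bar 4: v0=A3 v1=C4 (m3)
bar 5: v0=C4 v1=C5 (P8)
bar 6: v0=G3 v1=E4 (M6)
bar 7: v0=A3 v1=A4 (P8)
  R2 @ bar5.0: A3/C4 m3 -> C4/C5 P8 similar
  R2 @ bar7.0: G3/E4 M6 -> A3/A4 P8 similar

No (2 violations)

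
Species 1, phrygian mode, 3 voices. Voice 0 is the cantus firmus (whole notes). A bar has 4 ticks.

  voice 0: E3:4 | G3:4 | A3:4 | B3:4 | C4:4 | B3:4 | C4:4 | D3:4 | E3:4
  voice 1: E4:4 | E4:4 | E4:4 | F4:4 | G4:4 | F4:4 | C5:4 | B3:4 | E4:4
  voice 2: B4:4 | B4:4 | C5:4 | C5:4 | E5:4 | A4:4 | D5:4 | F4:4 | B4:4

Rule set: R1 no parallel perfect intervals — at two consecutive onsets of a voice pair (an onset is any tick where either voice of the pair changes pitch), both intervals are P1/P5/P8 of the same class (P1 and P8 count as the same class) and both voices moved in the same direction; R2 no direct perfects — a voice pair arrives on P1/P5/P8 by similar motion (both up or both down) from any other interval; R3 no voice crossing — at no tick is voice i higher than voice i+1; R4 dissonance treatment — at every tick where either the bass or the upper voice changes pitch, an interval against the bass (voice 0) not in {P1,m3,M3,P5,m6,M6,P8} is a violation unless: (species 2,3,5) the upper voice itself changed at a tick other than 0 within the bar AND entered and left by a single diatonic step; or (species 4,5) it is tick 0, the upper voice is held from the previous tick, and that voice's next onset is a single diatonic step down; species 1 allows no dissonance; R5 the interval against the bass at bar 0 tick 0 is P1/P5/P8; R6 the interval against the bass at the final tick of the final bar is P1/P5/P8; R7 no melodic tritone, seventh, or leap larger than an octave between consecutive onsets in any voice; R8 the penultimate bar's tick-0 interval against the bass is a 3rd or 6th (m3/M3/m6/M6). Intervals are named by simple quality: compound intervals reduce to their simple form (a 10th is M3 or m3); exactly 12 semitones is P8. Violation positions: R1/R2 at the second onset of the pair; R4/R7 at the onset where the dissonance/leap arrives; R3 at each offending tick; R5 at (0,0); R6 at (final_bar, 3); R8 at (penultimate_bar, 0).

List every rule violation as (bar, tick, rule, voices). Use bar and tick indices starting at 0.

(3, 0, R4, (0, 1))
(3, 0, R4, (0, 2))
(4, 0, R2, (0, 1))
(5, 0, R4, (0, 1))
(5, 0, R4, (0, 2))
(6, 0, R2, (0, 1))
(6, 0, R4, (0, 2))
(7, 0, R7, (0,))
(7, 0, R7, (1,))
(8, 0, R2, (0, 1))
(8, 0, R2, (0, 2))
(8, 0, R2, (1, 2))
(8, 0, R7, (2,))

bar 0: v0=E3 v1=E4 v2=B4 downbeat P5
bar 1: v0=G3 v1=E4 v2=B4 downbeat M3
bar 2: v0=A3 v1=E4 v2=C5 downbeat m3
bar 3: v0=B3 v1=F4 v2=C5 downbeat m2
bar 4: v0=C4 v1=G4 v2=E5 downbeat M3
bar 5: v0=B3 v1=F4 v2=A4 downbeat m7
bar 6: v0=C4 v1=C5 v2=D5 downbeat M2
bar 7: v0=D3 v1=B3 v2=F4 downbeat m3
bar 8: v0=E3 v1=E4 v2=B4 downbeat P5
  -> R4 @ bar 3 tick 0 v(0, 1): B3/F4 TT untreated
  -> R4 @ bar 3 tick 0 v(0, 2): B3/C5 m2 untreated
  -> R2 @ bar 4 tick 0 v(0, 1): B3/F4 TT -> C4/G4 P5 similar
  -> R4 @ bar 5 tick 0 v(0, 1): B3/F4 TT untreated
  -> R4 @ bar 5 tick 0 v(0, 2): B3/A4 m7 untreated
  -> R2 @ bar 6 tick 0 v(0, 1): B3/F4 TT -> C4/C5 P8 similar
  -> R4 @ bar 6 tick 0 v(0, 2): C4/D5 M2 untreated
  -> R7 @ bar 7 tick 0 v(0,): C4->D3 leap 10st
  -> R7 @ bar 7 tick 0 v(1,): C5->B3 leap 13st
  -> R2 @ bar 8 tick 0 v(0, 1): D3/B3 M6 -> E3/E4 P8 similar
  -> R2 @ bar 8 tick 0 v(0, 2): D3/F4 m3 -> E3/B4 P5 similar
  -> R2 @ bar 8 tick 0 v(1, 2): B3/F4 TT -> E4/B4 P5 similar
  -> R7 @ bar 8 tick 0 v(2,): F4->B4 leap 6st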